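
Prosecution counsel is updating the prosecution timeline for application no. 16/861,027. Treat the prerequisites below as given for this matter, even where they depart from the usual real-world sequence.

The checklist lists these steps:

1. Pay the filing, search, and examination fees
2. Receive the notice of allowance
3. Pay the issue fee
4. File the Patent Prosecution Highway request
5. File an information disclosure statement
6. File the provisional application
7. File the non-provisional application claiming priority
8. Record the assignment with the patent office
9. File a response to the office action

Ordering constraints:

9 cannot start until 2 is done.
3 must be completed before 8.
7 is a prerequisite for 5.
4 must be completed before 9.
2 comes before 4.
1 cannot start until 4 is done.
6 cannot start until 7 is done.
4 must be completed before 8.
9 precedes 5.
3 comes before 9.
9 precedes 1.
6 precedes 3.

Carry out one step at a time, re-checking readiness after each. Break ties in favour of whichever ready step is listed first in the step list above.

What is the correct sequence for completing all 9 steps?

2, 4, 7, 6, 3, 8, 9, 1, 5

Nothing is required for 2 and 7. 2 is listed earlier → 2 first.
Now 4 and 7 have their prerequisites met. 4 is listed earlier, so 4 next.
That leaves 7 as the only ready step → 7.
Next only 6 has its prerequisites met → 6.
3 needed 6, now all done → 3.
Now 8 and 9 have their prerequisites met. 8 is listed earlier, so 8 next.
Next only 9 has its prerequisites met → 9.
Ready: 1 and 5. 1 is listed earlier → 1.
5 is the only step now ready → 5.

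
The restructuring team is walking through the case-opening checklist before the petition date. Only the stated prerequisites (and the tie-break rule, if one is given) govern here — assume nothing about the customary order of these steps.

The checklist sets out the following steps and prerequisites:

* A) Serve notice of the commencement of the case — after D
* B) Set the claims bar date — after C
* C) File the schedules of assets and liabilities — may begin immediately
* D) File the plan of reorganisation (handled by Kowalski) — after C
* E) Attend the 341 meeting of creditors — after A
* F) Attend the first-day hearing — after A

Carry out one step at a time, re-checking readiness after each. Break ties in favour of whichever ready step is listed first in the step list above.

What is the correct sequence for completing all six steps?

C B D A E F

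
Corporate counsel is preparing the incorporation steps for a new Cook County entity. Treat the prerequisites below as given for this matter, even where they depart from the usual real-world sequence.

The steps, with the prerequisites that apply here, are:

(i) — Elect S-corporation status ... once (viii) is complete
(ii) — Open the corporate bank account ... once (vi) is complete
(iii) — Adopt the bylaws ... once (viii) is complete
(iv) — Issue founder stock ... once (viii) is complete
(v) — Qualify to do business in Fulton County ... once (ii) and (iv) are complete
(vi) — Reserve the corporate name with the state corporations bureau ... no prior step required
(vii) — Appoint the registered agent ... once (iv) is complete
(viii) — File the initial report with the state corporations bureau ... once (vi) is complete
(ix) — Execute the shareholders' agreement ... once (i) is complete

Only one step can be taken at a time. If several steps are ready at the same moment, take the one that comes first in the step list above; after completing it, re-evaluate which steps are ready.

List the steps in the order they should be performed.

(vi), (ii), (viii), (i), (iii), (iv), (v), (vii), (ix)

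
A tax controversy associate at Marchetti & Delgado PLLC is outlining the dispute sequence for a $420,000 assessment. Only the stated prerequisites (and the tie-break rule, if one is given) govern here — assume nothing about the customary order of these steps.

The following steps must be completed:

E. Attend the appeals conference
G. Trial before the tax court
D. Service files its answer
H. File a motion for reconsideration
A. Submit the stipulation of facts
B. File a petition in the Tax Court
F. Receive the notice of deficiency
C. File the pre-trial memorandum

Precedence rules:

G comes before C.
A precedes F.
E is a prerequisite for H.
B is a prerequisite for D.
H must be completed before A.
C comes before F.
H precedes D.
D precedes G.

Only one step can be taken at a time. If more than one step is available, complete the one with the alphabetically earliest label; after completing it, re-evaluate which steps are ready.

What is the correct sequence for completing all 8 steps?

B, E, H, A, D, G, C, F

B and E have no prerequisites; B has the earlier label, so B is first.
That leaves E as the only ready step → E.
H needed E, now all done → H.
Now A and D have their prerequisites met. A has the earlier label, so A next.
D is the only step now ready → D.
G needed D, now all done → G.
Next only C has its prerequisites met → C.
F needed A and C, now all done → F.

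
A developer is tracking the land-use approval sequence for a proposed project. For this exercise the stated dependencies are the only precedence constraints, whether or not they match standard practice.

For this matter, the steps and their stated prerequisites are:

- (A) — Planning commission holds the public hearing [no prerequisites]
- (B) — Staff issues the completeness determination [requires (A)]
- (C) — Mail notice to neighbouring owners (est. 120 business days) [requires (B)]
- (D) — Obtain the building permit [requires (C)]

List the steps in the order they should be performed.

(A) → (B) → (C) → (D)

(A) is the only step with nothing outstanding, so it goes first.
(B) is the only step now ready → (B).
That leaves (C) as the only ready step → (C).
(D) needed (C), now all done → (D).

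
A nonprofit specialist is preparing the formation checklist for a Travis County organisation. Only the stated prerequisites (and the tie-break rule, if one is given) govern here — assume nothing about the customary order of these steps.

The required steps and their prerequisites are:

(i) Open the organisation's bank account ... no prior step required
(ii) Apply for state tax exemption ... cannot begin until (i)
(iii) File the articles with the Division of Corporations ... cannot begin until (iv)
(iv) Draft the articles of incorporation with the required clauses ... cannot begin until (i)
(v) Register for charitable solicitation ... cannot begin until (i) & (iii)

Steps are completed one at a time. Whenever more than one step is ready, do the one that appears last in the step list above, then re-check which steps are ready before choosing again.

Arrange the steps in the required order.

(i) → (iv) → (iii) → (v) → (ii)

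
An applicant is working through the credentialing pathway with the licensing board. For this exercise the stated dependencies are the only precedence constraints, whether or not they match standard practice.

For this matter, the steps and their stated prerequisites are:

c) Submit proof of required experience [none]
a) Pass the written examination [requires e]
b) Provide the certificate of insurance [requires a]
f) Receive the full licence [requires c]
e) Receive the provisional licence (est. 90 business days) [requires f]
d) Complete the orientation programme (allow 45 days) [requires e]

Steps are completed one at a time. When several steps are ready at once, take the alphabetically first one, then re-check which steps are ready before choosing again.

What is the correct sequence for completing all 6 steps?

Only c has no prerequisites, so it is first.
f needed c, now all done → f.
e needed f, now all done → e.
Ready: a and d. a has the earlier label → a.
b and d are both available; b has the earlier label → b.
That leaves d as the only ready step → d.

c f e a b d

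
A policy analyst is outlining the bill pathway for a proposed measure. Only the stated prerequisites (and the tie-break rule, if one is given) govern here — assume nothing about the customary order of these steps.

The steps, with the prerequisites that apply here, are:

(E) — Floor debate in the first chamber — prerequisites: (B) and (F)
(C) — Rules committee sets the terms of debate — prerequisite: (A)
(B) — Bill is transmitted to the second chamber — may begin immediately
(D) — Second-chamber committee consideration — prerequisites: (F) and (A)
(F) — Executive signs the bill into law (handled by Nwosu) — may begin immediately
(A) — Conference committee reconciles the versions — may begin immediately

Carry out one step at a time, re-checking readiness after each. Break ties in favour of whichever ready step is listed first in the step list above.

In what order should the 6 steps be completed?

(B), (F), (E), (A), (C), (D)

(B), (F) and (A) have no prerequisites; (B) is listed earlier, so (B) is first.
Ready: (F) and (A). (F) is listed earlier → (F).
Ready: (E) and (A). (E) is listed earlier → (E).
That leaves (A) as the only ready step → (A).
Ready: (C) and (D). (C) is listed earlier → (C).
(D) is the only step now ready → (D).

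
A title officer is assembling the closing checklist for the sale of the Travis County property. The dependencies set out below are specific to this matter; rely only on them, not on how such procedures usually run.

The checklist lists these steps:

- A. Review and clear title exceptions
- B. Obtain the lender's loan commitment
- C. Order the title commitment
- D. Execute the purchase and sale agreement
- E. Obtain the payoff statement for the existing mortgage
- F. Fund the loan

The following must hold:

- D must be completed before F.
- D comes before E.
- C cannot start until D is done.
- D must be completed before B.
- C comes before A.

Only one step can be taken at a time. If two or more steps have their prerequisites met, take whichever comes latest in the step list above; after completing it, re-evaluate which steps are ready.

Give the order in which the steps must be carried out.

Only D has no prerequisites, so it is first.
Now F, E, C and B have their prerequisites met. F is listed later, so F next.
E, C and B are all available; E is listed later → E.
Now C and B have their prerequisites met. C is listed later, so C next.
Now B and A have their prerequisites met. B is listed later, so B next.
A is the only step now ready → A.

D → F → E → C → B → A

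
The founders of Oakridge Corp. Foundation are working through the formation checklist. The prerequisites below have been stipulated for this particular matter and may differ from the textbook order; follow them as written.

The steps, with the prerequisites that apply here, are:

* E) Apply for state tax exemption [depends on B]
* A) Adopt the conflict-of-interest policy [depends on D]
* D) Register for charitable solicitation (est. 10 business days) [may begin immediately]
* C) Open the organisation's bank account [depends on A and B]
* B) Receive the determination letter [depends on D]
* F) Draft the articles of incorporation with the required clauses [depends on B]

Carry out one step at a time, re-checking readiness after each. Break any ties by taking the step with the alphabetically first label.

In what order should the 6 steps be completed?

D, A, B, C, E, F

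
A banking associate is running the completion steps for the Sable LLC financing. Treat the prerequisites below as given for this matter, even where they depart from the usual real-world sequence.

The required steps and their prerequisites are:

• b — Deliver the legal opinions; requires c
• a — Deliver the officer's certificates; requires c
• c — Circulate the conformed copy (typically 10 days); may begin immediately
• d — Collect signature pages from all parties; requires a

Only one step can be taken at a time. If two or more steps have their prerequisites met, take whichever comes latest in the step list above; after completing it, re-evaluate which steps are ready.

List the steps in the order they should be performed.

c has no prerequisites → c first.
Ready: a and b. a is listed later → a.
d now also ready, so the ready set is {d, b}; d is listed later → d.
b needed c, now all done → b.

c, a, d, b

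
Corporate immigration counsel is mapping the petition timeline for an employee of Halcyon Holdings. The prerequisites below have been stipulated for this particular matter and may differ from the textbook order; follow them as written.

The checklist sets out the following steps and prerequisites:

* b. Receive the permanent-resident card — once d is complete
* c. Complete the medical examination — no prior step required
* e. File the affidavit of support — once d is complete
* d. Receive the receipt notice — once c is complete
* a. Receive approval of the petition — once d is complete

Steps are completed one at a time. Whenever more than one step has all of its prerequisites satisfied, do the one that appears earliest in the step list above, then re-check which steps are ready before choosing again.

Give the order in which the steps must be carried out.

c, d, b, e, a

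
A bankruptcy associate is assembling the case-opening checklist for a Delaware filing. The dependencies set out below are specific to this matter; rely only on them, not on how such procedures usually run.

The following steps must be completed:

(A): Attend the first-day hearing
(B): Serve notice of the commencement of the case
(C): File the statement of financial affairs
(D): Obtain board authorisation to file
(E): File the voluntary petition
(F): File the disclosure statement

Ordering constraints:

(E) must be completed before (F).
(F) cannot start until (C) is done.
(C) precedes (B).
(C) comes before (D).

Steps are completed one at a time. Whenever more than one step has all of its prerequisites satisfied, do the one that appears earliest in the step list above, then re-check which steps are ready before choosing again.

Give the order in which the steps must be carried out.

(A), (C), (B), (D), (E), (F)

Nothing is required for (A), (C) and (E). (A) is listed earlier → (A) first.
(C) and (E) are both available; (C) is listed earlier → (C).
(B) and (D) now also ready, so the ready set is {(B), (D), (E)}; (B) is listed earlier → (B).
(D) and (E) are both available; (D) is listed earlier → (D).
(E) is the only step now ready → (E).
That leaves (F) as the only ready step → (F).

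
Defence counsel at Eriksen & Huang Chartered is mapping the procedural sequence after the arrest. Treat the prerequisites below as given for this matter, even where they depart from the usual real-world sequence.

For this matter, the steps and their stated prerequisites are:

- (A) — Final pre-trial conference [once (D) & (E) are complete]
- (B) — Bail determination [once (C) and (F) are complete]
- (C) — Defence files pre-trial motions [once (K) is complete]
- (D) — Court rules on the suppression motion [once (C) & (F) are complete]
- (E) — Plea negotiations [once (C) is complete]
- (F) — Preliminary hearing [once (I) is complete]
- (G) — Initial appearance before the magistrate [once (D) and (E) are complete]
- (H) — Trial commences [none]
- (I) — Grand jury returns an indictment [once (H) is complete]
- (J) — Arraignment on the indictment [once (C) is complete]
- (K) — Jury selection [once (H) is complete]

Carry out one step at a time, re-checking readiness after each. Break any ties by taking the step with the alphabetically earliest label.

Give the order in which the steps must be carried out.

(H), (I), (F), (K), (C), (B), (D), (E), (A), (G), (J)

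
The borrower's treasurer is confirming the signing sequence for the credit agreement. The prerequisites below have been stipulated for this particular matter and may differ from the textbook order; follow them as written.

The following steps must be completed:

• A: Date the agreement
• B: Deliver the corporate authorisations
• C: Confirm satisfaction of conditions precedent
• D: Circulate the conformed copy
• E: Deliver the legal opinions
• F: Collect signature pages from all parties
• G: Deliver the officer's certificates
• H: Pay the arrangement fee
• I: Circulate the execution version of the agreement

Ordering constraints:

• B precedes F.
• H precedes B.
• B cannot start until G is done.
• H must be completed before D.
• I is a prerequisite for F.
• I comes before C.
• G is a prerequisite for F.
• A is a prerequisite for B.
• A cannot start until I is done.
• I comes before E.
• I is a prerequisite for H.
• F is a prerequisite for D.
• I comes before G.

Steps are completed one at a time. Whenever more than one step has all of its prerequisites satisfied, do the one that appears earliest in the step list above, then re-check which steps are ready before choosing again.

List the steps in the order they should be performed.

I has no prerequisites → I first.
A, C, E, G and H are all available; A is listed earlier → A.
Now C, E, G and H have their prerequisites met. C is listed earlier, so C next.
E, G and H are all available; E is listed earlier → E.
G and H are both available; G is listed earlier → G.
That leaves H as the only ready step → H.
B needed A, G and H, now all done → B.
Next only F has its prerequisites met → F.
D needed F and H, now all done → D.

I → A → C → E → G → H → B → F → D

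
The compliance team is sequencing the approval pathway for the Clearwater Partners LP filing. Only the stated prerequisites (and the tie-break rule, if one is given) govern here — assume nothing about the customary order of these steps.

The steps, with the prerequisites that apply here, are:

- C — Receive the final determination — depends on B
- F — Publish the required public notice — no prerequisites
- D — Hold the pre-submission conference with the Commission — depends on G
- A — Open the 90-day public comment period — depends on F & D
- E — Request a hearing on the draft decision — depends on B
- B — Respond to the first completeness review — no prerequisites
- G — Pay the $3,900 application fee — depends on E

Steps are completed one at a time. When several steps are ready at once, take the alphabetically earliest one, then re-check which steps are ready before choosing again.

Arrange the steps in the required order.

B C E F G D A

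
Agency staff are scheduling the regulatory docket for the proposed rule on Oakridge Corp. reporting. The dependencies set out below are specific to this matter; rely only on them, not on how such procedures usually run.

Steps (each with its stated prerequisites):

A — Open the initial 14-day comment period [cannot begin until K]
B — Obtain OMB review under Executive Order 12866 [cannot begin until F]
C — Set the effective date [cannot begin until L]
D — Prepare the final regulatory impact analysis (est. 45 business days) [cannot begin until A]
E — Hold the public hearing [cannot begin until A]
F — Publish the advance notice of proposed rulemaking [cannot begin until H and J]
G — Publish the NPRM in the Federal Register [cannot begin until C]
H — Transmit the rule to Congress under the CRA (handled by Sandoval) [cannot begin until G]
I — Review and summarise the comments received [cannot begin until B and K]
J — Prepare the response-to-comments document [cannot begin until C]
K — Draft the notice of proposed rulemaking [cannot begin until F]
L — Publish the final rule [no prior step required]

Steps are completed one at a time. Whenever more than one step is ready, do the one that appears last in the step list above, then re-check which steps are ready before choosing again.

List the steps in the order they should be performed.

L, C, J, G, H, F, K, B, I, A, E, D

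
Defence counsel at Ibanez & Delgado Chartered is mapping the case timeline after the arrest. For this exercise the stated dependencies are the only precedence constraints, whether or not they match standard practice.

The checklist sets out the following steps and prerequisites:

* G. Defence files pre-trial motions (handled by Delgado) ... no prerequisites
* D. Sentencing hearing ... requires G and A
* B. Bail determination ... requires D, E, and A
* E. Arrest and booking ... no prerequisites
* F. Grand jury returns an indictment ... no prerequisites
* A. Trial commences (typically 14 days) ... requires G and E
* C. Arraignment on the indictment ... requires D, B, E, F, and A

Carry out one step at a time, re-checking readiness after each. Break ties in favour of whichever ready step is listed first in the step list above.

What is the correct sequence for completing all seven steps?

G E F A D B C

G, E and F have no prerequisites; G is listed earlier, so G is first.
E and F are both available; E is listed earlier → E.
Now F and A have their prerequisites met. F is listed earlier, so F next.
A needed G and E, now all done → A.
D needed G and A, now all done → D.
B needed D, E and A, now all done → B.
That leaves C as the only ready step → C.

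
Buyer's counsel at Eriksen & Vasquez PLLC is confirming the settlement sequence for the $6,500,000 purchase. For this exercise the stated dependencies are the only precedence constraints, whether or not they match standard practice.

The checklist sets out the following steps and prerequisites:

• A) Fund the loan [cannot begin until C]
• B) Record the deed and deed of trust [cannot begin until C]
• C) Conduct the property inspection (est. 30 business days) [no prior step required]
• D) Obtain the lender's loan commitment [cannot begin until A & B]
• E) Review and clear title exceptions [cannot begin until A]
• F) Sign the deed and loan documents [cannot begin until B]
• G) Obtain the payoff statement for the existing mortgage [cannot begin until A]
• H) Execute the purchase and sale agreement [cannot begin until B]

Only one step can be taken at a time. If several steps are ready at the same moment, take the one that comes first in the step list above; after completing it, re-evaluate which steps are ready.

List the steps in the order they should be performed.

C, A, B, D, E, F, G, H

C has no prerequisites → C first.
A and B are both available; A is listed earlier → A.
E and G now also ready, so the ready set is {B, E, G}; B is listed earlier → B.
D, F and H now also ready, so the ready set is {D, E, F, G, H}; D is listed earlier → D.
Ready: E, F, G and H. E is listed earlier → E.
Ready: F, G and H. F is listed earlier → F.
G and H are both available; G is listed earlier → G.
H needed B, now all done → H.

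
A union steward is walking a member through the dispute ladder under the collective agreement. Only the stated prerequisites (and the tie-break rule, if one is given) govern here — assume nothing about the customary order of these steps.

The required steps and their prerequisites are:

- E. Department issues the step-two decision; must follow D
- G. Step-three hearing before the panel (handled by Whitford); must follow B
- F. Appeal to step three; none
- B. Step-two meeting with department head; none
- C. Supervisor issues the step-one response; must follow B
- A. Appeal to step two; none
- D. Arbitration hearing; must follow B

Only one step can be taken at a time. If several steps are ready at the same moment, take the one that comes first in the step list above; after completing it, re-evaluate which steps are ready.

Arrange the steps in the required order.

F B G C A D E

F, B and A have no prerequisites; F is listed earlier, so F is first.
Ready: B and A. B is listed earlier → B.
G, C and D now also ready, so the ready set is {G, C, A, D}; G is listed earlier → G.
C, A and D are all available; C is listed earlier → C.
Now A and D have their prerequisites met. A is listed earlier, so A next.
D needed B, now all done → D.
Next only E has its prerequisites met → E.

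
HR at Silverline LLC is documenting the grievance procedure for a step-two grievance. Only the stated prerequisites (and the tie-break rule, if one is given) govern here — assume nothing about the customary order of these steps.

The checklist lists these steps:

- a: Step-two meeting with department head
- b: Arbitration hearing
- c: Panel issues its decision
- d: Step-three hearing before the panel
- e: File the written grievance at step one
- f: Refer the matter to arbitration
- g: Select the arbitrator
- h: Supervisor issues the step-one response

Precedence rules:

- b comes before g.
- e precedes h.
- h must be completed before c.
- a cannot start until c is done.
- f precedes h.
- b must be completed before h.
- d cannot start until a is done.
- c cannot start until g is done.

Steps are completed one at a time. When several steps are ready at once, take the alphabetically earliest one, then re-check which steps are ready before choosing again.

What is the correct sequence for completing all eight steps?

Nothing is required for b, e and f. b has the earlier label → b first.
g now also ready, so the ready set is {e, f, g}; e has the earlier label → e.
Ready: f and g. f has the earlier label → f.
Now g and h have their prerequisites met. g has the earlier label, so g next.
h needed b, e and f, now all done → h.
c needed g and h, now all done → c.
a needed c, now all done → a.
That leaves d as the only ready step → d.

b e f g h c a d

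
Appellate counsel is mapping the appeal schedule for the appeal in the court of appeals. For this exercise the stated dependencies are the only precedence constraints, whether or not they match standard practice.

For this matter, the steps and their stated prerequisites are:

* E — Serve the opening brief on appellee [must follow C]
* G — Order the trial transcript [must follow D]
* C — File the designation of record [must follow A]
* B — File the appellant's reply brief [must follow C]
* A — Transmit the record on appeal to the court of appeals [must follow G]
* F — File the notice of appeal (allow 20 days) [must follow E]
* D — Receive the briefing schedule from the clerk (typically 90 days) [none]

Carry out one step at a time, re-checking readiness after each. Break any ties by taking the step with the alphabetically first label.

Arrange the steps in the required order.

Only D has no prerequisites, so it is first.
G needed D, now all done → G.
Next only A has its prerequisites met → A.
C is the only step now ready → C.
Ready: B and E. B has the earlier label → B.
Next only E has its prerequisites met → E.
F needed E, now all done → F.

D, G, A, C, B, E, F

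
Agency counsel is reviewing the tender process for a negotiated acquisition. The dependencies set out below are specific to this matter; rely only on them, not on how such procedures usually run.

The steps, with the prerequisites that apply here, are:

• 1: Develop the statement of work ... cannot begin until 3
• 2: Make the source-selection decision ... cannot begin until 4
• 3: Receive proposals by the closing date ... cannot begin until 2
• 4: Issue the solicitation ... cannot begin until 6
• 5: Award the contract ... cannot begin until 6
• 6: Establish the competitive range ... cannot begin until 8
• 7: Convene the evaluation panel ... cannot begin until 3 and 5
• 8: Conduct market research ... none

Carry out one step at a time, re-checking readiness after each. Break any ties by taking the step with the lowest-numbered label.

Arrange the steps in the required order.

8, 6, 4, 2, 3, 1, 5, 7

8 is the only step with nothing outstanding, so it goes first.
Next only 6 has its prerequisites met → 6.
Ready: 4 and 5. 4 has the earlier label → 4.
Now 2 and 5 have their prerequisites met. 2 has the earlier label, so 2 next.
3 now also ready, so the ready set is {3, 5}; 3 has the earlier label → 3.
1 now also ready, so the ready set is {1, 5}; 1 has the earlier label → 1.
5 needed 6, now all done → 5.
That leaves 7 as the only ready step → 7.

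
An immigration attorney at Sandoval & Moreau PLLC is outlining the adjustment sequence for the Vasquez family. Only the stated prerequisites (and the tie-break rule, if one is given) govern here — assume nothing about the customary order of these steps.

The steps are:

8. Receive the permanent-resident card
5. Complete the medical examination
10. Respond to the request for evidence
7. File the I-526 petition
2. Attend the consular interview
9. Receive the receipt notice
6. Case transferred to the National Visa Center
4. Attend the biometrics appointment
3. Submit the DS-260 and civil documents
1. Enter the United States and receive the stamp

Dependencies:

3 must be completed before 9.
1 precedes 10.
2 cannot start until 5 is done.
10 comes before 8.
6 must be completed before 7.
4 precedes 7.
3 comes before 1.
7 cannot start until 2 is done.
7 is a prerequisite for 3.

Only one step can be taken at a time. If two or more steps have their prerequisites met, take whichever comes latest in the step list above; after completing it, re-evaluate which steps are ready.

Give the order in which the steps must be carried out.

4 → 6 → 5 → 2 → 7 → 3 → 1 → 9 → 10 → 8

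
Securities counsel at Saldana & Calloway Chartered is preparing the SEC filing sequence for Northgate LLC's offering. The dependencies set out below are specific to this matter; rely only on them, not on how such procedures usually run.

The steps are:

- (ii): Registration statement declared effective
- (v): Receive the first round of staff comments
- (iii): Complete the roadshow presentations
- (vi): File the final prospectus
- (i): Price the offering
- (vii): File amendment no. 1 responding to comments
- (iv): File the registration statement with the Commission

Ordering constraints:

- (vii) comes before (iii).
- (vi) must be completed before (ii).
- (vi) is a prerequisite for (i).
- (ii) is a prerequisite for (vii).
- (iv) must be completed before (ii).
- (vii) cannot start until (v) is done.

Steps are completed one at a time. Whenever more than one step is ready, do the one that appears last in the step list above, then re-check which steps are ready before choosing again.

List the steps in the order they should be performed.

(iv) (vi) (i) (v) (ii) (vii) (iii)

(iv), (vi) and (v) have no prerequisites; (iv) is listed later, so (iv) is first.
(vi) and (v) are both available; (vi) is listed later → (vi).
(i) and (ii) now also ready, so the ready set is {(i), (v), (ii)}; (i) is listed later → (i).
Ready: (v) and (ii). (v) is listed later → (v).
(ii) is the only step now ready → (ii).
(vii) needed (v) and (ii), now all done → (vii).
(iii) is the only step now ready → (iii).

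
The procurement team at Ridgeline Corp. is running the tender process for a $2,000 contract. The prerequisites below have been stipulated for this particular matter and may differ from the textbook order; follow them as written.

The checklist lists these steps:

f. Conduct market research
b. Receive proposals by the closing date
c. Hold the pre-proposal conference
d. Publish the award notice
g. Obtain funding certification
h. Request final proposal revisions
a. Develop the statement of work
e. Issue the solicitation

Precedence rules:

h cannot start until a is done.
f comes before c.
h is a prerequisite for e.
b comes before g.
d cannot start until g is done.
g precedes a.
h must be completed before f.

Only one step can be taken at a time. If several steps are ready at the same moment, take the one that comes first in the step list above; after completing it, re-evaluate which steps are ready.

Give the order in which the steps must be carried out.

b, g, d, a, h, f, c, e

Only b has no prerequisites, so it is first.
Next only g has its prerequisites met → g.
Now d and a have their prerequisites met. d is listed earlier, so d next.
Next only a has its prerequisites met → a.
That leaves h as the only ready step → h.
Ready: f and e. f is listed earlier → f.
c now also ready, so the ready set is {c, e}; c is listed earlier → c.
e needed h, now all done → e.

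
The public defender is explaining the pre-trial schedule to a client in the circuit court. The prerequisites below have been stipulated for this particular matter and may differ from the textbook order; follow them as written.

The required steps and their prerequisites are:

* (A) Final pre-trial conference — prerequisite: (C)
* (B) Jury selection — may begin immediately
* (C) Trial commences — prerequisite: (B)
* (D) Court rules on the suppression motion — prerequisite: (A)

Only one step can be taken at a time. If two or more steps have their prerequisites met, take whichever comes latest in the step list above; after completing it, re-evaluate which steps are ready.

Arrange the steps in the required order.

(B) (C) (A) (D)

(B) has no prerequisites → (B) first.
(C) needed (B), now all done → (C).
That leaves (A) as the only ready step → (A).
(D) is the only step now ready → (D).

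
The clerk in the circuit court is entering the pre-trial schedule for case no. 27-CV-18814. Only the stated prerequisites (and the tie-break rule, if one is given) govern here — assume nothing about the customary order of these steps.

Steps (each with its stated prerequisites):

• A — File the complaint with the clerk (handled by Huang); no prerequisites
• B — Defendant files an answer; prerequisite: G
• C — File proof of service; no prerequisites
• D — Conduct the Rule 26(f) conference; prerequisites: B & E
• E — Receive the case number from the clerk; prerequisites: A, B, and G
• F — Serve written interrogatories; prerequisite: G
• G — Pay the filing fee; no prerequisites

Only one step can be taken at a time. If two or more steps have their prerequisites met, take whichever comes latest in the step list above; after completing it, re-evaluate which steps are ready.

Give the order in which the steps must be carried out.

G F C B A E D

G, C and A have no prerequisites; G is listed later, so G is first.
F and B now also ready, so the ready set is {F, C, B, A}; F is listed later → F.
Now C, B and A have their prerequisites met. C is listed later, so C next.
Now B and A have their prerequisites met. B is listed later, so B next.
Next only A has its prerequisites met → A.
E needed G, B and A, now all done → E.
D is the only step now ready → D.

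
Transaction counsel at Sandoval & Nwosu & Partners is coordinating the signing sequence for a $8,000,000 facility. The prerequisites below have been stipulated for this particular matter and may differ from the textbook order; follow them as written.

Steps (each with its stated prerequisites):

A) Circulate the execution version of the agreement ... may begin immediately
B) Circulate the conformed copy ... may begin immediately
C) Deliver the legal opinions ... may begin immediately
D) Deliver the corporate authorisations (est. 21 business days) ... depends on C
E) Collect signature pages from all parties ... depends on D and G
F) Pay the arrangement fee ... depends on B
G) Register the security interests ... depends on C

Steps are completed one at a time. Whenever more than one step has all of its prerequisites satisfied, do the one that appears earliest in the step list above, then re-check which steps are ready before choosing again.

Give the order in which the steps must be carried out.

Nothing is required for A, B and C. A is listed earlier → A first.
Now B and C have their prerequisites met. B is listed earlier, so B next.
F now also ready, so the ready set is {C, F}; C is listed earlier → C.
D and G now also ready, so the ready set is {D, F, G}; D is listed earlier → D.
F and G are both available; F is listed earlier → F.
G needed C, now all done → G.
E needed D and G, now all done → E.

A B C D F G E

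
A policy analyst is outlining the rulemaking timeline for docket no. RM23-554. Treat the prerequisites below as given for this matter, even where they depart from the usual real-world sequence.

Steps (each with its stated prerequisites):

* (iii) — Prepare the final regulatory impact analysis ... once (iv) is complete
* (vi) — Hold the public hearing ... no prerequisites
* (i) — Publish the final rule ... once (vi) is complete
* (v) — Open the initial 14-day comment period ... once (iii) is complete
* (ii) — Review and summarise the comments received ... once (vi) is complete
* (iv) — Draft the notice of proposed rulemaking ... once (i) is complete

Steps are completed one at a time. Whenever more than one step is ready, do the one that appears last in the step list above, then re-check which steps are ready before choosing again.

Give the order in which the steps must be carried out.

(vi), (ii), (i), (iv), (iii), (v)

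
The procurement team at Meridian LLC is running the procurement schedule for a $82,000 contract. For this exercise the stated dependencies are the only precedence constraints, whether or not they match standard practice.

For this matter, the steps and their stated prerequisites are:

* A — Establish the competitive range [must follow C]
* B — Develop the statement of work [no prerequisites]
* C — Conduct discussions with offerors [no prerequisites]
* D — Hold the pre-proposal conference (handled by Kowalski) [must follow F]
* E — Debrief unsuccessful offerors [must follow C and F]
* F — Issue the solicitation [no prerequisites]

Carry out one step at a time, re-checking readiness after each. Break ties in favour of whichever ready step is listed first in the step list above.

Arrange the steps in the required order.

B, C, A, F, D, E

Nothing is required for B, C and F. B is listed earlier → B first.
Ready: C and F. C is listed earlier → C.
A and F are both available; A is listed earlier → A.
That leaves F as the only ready step → F.
D and E are both available; D is listed earlier → D.
That leaves E as the only ready step → E.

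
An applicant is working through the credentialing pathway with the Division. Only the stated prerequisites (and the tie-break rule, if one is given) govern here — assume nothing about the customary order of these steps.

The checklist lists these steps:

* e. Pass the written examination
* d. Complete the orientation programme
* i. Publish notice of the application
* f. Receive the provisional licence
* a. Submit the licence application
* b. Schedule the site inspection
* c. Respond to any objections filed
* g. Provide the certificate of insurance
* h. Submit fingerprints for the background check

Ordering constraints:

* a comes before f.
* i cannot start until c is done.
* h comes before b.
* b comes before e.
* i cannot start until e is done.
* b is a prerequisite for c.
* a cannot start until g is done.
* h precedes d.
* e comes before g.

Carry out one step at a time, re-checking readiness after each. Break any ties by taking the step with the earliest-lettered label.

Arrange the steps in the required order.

h has no prerequisites → h first.
Ready: b and d. b has the earlier label → b.
Now c, d and e have their prerequisites met. c has the earlier label, so c next.
d and e are both available; d has the earlier label → d.
e needed b, now all done → e.
Now g and i have their prerequisites met. g has the earlier label, so g next.
a now also ready, so the ready set is {a, i}; a has the earlier label → a.
f now also ready, so the ready set is {f, i}; f has the earlier label → f.
i needed c and e, now all done → i.

h → b → c → d → e → g → a → f → i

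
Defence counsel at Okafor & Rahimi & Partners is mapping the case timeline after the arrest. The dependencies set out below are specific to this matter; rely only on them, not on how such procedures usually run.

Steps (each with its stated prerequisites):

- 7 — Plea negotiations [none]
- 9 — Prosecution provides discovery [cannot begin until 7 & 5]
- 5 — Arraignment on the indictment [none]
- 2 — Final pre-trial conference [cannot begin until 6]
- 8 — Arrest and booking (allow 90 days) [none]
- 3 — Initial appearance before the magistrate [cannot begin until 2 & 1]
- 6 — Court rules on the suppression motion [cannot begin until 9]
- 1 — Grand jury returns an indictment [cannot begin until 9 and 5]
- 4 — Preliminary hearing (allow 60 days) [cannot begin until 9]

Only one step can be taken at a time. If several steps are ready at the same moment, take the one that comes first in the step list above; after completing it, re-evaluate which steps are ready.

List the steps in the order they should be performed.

7 5 9 8 6 2 1 3 4

7, 5 and 8 have no prerequisites; 7 is listed earlier, so 7 is first.
Now 5 and 8 have their prerequisites met. 5 is listed earlier, so 5 next.
9 and 8 are both available; 9 is listed earlier → 9.
6, 1 and 4 now also ready, so the ready set is {8, 6, 1, 4}; 8 is listed earlier → 8.
6, 1 and 4 are all available; 6 is listed earlier → 6.
2 now also ready, so the ready set is {2, 1, 4}; 2 is listed earlier → 2.
Now 1 and 4 have their prerequisites met. 1 is listed earlier, so 1 next.
3 now also ready, so the ready set is {3, 4}; 3 is listed earlier → 3.
That leaves 4 as the only ready step → 4.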